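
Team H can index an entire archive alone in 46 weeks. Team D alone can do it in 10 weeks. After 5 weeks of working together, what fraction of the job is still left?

Combined rate: 1/46 + 1/10 = (5 + 23)/230 = 28/230 = 14/115 per week.
In 5 weeks they complete 5·14/115 = 14/23 of the job.
So 9/23 remains.

9/23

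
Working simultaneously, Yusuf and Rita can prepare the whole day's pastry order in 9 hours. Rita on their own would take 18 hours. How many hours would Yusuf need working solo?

18 hours

Combined rate is 1/9 per hour.
Known contribution: 1/18 per hour.
So Yusuf's rate is 1/9 − 1/18 = 1/18, meaning 18 hours alone.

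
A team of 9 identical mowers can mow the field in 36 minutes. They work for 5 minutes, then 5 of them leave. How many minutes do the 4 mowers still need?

279/4 minutes

One mower does 1/324 of the job per minute.
After 5 minutes with 9 mowers, 5/36 is done (31/36 left).
With 4 mowers the rate is 4/324 = 1/81, so the rest takes 31/36 ÷ 1/81 = 279/4 minutes.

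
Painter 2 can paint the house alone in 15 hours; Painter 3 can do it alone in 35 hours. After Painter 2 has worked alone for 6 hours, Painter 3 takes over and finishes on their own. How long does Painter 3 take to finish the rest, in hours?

21 hours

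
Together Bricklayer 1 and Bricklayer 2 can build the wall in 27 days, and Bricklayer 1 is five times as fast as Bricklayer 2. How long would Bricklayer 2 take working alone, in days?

162 days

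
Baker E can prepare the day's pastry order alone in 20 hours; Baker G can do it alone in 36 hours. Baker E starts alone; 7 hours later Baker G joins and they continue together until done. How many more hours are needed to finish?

117/14 hours

In 7 hours Baker E does 7/20 of the job, leaving 13/20.
Baker E and Baker G together work at 7/90 per hour, so finishing takes 13/20 ÷ 7/90 = 117/14 hours.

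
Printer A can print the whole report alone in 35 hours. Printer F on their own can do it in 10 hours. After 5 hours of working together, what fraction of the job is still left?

Combined rate: 1/35 + 1/10 = (2 + 7)/70 = 9/70 per hour.
In 5 hours they complete 5·9/70 = 9/14 of the job.
So 5/14 remains.

5/14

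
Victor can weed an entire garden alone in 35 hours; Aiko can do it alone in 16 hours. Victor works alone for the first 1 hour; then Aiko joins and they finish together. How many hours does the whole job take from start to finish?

In 1 hour Victor does 1/35 of the job, leaving 34/35.
Victor and Aiko together work at 51/560 per hour, so finishing takes 34/35 ÷ 51/560 = 32/3 hours.
Total time = 1 + 32/3 = 35/3 hours.

35/3 hours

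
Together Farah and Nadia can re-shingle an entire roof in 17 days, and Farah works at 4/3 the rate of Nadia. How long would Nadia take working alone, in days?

119/3 days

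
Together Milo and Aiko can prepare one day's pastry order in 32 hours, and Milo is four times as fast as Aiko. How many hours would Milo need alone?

Let Aiko's rate be r; then Milo's rate is 4r, so together (4 + 1)r = 5r = 1/32.
Thus r = 1/160 per hour.
Aiko alone: 160 hours; Milo alone: 40 hours.

40 hours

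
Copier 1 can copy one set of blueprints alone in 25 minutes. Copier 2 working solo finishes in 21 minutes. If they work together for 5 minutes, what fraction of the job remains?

Combined rate: 1/25 + 1/21 = (21 + 25)/525 = 46/525 per minute.
In 5 minutes they complete 5·46/525 = 46/105 of the job.
So 59/105 remains.

59/105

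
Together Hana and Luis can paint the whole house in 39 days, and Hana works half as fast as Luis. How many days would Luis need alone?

117/2 days

Let Luis's rate be r; then Hana's rate is (1/2)r, so together (1/2 + 1)r = (3/2)r = 1/39.
Thus r = 2/117 per day.
Luis alone: 117/2 days; Hana alone: 117 days.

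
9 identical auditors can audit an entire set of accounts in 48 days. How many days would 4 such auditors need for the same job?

108 days

Total work is 9·48 = 432 auditor-days.
With 4 auditors: 432/4 = 108 days.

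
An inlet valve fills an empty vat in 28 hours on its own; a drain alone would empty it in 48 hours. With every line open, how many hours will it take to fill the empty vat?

336/5 hours

Net rate = 1/28 − 1/48 = (12 − 7)/336 = 5/336 per hour.
Filling time = 1 ÷ (5/336) = 336/5 hours.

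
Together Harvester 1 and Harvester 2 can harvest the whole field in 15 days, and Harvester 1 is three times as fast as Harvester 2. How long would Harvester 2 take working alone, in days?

Let Harvester 2's rate be r; then Harvester 1's rate is 3r, so together (3 + 1)r = 4r = 1/15.
Thus r = 1/60 per day.
Harvester 2 alone: 60 days; Harvester 1 alone: 20 days.

60 days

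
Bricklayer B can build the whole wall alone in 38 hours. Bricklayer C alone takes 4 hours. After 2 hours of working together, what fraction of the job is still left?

17/38

Combined rate: 1/38 + 1/4 = (2 + 19)/76 = 21/76 per hour.
In 2 hours they complete 2·21/76 = 21/38 of the job.
So 17/38 remains.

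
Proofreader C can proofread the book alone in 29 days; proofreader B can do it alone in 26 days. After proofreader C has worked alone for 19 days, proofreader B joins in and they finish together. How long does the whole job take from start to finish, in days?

In 19 days proofreader C does 19/29 of the job, leaving 10/29.
Proofreader C and proofreader B together work at 55/754 per day, so finishing takes 10/29 ÷ 55/754 = 52/11 days.
Total time = 19 + 52/11 = 261/11 days.

261/11 days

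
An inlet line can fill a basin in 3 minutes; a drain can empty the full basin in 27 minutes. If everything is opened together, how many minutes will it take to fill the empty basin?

27/8 minutes

Net rate = 1/3 − 1/27 = (9 − 1)/27 = 8/27 per minute.
Filling time = 1 ÷ (8/27) = 27/8 minutes.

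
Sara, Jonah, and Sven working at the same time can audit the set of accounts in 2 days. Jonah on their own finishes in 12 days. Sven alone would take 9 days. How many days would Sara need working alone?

36/11 days

Combined rate is 1/2 per day.
Known contribution: 1/12 + 1/9 = (3 + 4)/36 = 7/36 per day.
So Sara's rate is 1/2 − 7/36 = 11/36, meaning 36/11 days alone.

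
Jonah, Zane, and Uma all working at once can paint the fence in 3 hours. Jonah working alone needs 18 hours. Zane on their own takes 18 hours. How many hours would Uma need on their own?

Combined rate is 1/3 per hour.
Known contribution: 1/18 + 1/18 = (1 + 1)/18 = 2/18 = 1/9 per hour.
So Uma's rate is 1/3 − 1/9 = 2/9, meaning 9/2 hours alone.

9/2 hours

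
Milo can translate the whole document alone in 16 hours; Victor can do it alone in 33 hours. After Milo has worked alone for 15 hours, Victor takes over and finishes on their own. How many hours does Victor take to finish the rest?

In 15 hours Milo does 15/16 of the job, leaving 1/16.
Victor works at 1/33 per hour, so finishing takes 1/16 ÷ 1/33 = 33/16 hours.

33/16 hours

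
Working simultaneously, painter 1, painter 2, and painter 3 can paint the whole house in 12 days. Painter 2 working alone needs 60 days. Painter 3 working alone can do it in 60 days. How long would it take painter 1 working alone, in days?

20 days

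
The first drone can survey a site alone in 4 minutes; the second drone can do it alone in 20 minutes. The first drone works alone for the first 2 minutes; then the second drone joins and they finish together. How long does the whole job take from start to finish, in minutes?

11/3 minutes

In 2 minutes the first drone does 2/4 = 1/2 of the job, leaving 1/2.
The first drone and the second drone together work at 3/10 per minute, so finishing takes 1/2 ÷ 3/10 = 5/3 minutes.
Total time = 2 + 5/3 = 11/3 minutes.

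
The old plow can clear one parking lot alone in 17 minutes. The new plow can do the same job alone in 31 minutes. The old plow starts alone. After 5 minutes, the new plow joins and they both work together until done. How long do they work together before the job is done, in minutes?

31/4 minutes

In the first 5 minutes the old plow alone does 5/17 of the job, leaving 12/17.
Once everyone is working, combined rate: 1/17 + 1/31 = (31 + 17)/527 = 48/527 per minute.
Remaining 12/17 at 48/527 per minute takes 31/4 minutes.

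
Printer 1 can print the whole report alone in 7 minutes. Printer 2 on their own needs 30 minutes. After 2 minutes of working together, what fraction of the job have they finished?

Combined rate: 1/7 + 1/30 = (30 + 7)/210 = 37/210 per minute.
In 2 minutes they complete 2·37/210 = 37/105 of the job.

37/105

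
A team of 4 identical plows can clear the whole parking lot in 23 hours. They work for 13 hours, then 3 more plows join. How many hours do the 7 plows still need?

One plow does 1/92 of the job per hour.
After 13 hours with 4 plows, 13/23 is done (10/23 left).
With 7 plows the rate is 7/92, so the rest takes 10/23 ÷ 7/92 = 40/7 hours.

40/7 hours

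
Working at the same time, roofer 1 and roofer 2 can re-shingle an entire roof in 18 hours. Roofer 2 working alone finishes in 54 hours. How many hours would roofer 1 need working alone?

Combined rate is 1/18 per hour.
Known contribution: 1/54 per hour.
So roofer 1's rate is 1/18 − 1/54 = 1/27, meaning 27 hours alone.

27 hours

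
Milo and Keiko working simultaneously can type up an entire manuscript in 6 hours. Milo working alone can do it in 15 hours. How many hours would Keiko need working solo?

Combined rate is 1/6 per hour.
Known contribution: 1/15 per hour.
So Keiko's rate is 1/6 − 1/15 = 1/10, meaning 10 hours alone.

10 hours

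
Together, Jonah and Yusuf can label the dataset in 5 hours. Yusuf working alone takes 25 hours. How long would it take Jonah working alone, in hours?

25/4 hours

Combined rate is 1/5 per hour.
Known contribution: 1/25 per hour.
So Jonah's rate is 1/5 − 1/25 = 4/25, meaning 25/4 hours alone.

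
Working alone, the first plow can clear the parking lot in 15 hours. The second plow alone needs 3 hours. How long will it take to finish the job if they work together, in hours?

Combined rate: 1/15 + 1/3 = (1 + 5)/15 = 6/15 = 2/5 per hour.
Time = 1 ÷ (2/5) = 5/2 hours.

5/2 hours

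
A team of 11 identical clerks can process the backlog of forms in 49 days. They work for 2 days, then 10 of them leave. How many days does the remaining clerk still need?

One clerk does 1/539 of the job per day.
After 2 days with 11 clerks, 2/49 is done (47/49 left).
With 1 clerk the rate is 1/539, so the rest takes 47/49 ÷ 1/539 = 517 days.

517 days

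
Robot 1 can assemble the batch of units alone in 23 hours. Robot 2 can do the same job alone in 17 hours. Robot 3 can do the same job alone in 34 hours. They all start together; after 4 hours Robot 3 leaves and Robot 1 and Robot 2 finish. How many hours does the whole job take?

In the first 4 hours the combined rate is 103/782, so 206/391 of the job is done, leaving 185/391.
After Robot 3 leaves the rate is 40/391 per hour; the remaining 185/391 takes 37/8 hours.
Total = 4 + 37/8 = 69/8 hours.

69/8 hours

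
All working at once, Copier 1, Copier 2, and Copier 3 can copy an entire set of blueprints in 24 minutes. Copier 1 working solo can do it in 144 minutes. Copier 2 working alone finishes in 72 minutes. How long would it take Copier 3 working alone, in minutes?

Combined rate is 1/24 per minute.
Known contribution: 1/144 + 1/72 = (1 + 2)/144 = 3/144 = 1/48 per minute.
So Copier 3's rate is 1/24 − 1/48 = 1/48, meaning 48 minutes alone.

48 minutes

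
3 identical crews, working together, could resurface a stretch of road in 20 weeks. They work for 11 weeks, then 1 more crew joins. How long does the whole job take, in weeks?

One crew does 1/60 of the job per week.
After 11 weeks with 3 crews, 11/20 is done (9/20 left).
With 4 crews the rate is 4/60 = 1/15, so the rest takes 9/20 ÷ 1/15 = 27/4 weeks.
Total = 11 + 27/4 = 71/4 weeks.

71/4 weeks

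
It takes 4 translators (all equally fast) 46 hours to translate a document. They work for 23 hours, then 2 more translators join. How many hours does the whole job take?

One translator does 1/184 of the job per hour.
After 23 hours with 4 translators, 1/2 is done (1/2 left).
With 6 translators the rate is 6/184 = 3/92, so the rest takes 1/2 ÷ 3/92 = 46/3 hours.
Total = 23 + 46/3 = 115/3 hours.

115/3 hours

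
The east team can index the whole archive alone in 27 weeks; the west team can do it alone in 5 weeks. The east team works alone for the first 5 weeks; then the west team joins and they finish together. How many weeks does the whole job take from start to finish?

135/16 weeks

In 5 weeks the east team does 5/27 of the job, leaving 22/27.
The east team and the west team together work at 32/135 per week, so finishing takes 22/27 ÷ 32/135 = 55/16 weeks.
Total time = 5 + 55/16 = 135/16 weeks.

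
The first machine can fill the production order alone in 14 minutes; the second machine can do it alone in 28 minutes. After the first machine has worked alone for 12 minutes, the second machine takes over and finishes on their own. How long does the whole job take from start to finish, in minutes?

16 minutes

In 12 minutes the first machine does 12/14 = 6/7 of the job, leaving 1/7.
The second machine works at 1/28 per minute, so finishing takes 1/7 ÷ 1/28 = 4 minutes.
Total time = 12 + 4 = 16 minutes.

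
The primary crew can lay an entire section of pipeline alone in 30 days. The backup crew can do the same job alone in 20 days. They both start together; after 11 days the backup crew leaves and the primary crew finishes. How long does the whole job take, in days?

27/2 days

In the first 11 days the combined rate is 1/12, so 11/12 of the job is done, leaving 1/12.
After the backup crew leaves the rate is 1/30 per day; the remaining 1/12 takes 5/2 days.
Total = 11 + 5/2 = 27/2 days.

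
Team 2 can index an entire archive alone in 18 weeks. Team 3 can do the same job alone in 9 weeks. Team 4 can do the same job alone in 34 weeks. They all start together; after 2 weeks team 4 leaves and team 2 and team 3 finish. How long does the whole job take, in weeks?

96/17 weeks

In the first 2 weeks the combined rate is 10/51, so 20/51 of the job is done, leaving 31/51.
After team 4 leaves the rate is 1/6 per week; the remaining 31/51 takes 62/17 weeks.
Total = 2 + 62/17 = 96/17 weeks.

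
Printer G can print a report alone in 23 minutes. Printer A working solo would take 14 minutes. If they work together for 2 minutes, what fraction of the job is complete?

Combined rate: 1/23 + 1/14 = (14 + 23)/322 = 37/322 per minute.
In 2 minutes they complete 2·37/322 = 37/161 of the job.

37/161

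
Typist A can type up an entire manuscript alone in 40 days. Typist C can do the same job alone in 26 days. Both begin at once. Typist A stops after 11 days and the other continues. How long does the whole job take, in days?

377/20 days

In the first 11 days the combined rate is 33/520, so 363/520 of the job is done, leaving 157/520.
After Typist A leaves the rate is 1/26 per day; the remaining 157/520 takes 157/20 days.
Total = 11 + 157/20 = 377/20 days.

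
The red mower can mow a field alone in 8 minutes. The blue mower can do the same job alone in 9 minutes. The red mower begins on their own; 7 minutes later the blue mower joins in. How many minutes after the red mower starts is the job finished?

In the first 7 minutes the red mower alone does 7/8 of the job, leaving 1/8.
Once everyone is working, combined rate: 1/8 + 1/9 = (9 + 8)/72 = 17/72 per minute.
Remaining 1/8 at 17/72 per minute takes 9/17 minutes.
Total from the start = 7 + 9/17 = 128/17 minutes.

128/17 minutes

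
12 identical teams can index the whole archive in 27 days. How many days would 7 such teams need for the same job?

324/7 days

Total work is 12·27 = 324 team-days.
With 7 teams: 324/7 days.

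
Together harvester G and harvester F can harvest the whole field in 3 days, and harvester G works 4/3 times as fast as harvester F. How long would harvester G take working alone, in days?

Let harvester F's rate be r; then harvester G's rate is (4/3)r, so together (4/3 + 1)r = (7/3)r = 1/3.
Thus r = 1/7 per day.
Harvester F alone: 7 days; harvester G alone: 21/4 days.

21/4 days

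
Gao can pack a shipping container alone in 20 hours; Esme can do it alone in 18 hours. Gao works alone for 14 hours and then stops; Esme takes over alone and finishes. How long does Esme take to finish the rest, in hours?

27/5 hours

In 14 hours Gao does 14/20 = 7/10 of the job, leaving 3/10.
Esme works at 1/18 per hour, so finishing takes 3/10 ÷ 1/18 = 27/5 hours.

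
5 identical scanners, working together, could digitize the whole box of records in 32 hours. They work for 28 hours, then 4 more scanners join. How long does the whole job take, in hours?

One scanner does 1/160 of the job per hour.
After 28 hours with 5 scanners, 7/8 is done (1/8 left).
With 9 scanners the rate is 9/160, so the rest takes 1/8 ÷ 9/160 = 20/9 hours.
Total = 28 + 20/9 = 272/9 hours.

272/9 hours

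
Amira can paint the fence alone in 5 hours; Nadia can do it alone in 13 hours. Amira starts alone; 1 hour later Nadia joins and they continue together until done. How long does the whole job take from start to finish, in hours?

In 1 hour Amira does 1/5 of the job, leaving 4/5.
Amira and Nadia together work at 18/65 per hour, so finishing takes 4/5 ÷ 18/65 = 26/9 hours.
Total time = 1 + 26/9 = 35/9 hours.

35/9 hours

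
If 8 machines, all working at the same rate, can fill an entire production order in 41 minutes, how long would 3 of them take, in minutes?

328/3 minutes

Total work is 8·41 = 328 machine-minutes.
With 3 machines: 328/3 minutes.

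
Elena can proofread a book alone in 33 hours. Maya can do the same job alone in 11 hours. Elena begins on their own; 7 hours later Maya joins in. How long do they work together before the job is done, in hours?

13/2 hours

In the first 7 hours Elena alone does 7/33 of the job, leaving 26/33.
Once everyone is working, combined rate: 1/33 + 1/11 = (1 + 3)/33 = 4/33 per hour.
Remaining 26/33 at 4/33 per hour takes 13/2 hours.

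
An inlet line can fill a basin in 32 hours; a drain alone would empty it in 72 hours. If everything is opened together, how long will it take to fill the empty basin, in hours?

288/5 hours

Net rate = 1/32 − 1/72 = (9 − 4)/288 = 5/288 per hour.
Filling time = 1 ÷ (5/288) = 288/5 hours.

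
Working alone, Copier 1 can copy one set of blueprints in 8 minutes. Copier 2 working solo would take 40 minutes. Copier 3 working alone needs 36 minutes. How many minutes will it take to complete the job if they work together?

45/8 minutes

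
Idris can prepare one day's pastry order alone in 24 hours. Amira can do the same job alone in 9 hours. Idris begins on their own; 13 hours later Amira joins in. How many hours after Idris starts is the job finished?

In the first 13 hours Idris alone does 13/24 of the job, leaving 11/24.
Once everyone is working, combined rate: 1/24 + 1/9 = (3 + 8)/72 = 11/72 per hour.
Remaining 11/24 at 11/72 per hour takes 3 hours.
Total from the start = 13 + 3 = 16 hours.

16 hours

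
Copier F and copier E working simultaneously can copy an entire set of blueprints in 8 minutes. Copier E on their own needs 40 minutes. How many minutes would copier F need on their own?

Combined rate is 1/8 per minute.
Known contribution: 1/40 per minute.
So copier F's rate is 1/8 − 1/40 = 1/10, meaning 10 minutes alone.

10 minutes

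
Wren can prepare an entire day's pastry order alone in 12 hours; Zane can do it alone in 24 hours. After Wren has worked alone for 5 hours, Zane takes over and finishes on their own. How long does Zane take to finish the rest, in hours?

In 5 hours Wren does 5/12 of the job, leaving 7/12.
Zane works at 1/24 per hour, so finishing takes 7/12 ÷ 1/24 = 14 hours.

14 hours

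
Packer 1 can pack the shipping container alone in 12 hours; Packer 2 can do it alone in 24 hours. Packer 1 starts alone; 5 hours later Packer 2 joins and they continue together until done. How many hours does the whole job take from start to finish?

29/3 hours

In 5 hours Packer 1 does 5/12 of the job, leaving 7/12.
Packer 1 and Packer 2 together work at 1/8 per hour, so finishing takes 7/12 ÷ 1/8 = 14/3 hours.
Total time = 5 + 14/3 = 29/3 hours.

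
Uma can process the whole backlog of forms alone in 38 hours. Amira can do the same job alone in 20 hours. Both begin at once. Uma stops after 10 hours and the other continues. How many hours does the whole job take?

280/19 hours

In the first 10 hours the combined rate is 29/380, so 29/38 of the job is done, leaving 9/38.
After Uma leaves the rate is 1/20 per hour; the remaining 9/38 takes 90/19 hours.
Total = 10 + 90/19 = 280/19 hours.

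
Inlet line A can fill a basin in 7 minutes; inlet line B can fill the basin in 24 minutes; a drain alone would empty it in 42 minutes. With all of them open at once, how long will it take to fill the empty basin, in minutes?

56/9 minutes

Net rate = 1/7 + 1/24 − 1/42 = (24 + 7 − 4)/168 = 27/168 = 9/56 per minute.
Filling time = 1 ÷ (9/56) = 56/9 minutes.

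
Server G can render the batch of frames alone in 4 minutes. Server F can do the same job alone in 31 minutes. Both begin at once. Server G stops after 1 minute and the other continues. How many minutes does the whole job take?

In the first 1 minute the combined rate is 35/124, so 35/124 of the job is done, leaving 89/124.
After server G leaves the rate is 1/31 per minute; the remaining 89/124 takes 89/4 minutes.
Total = 1 + 89/4 = 93/4 minutes.

93/4 minutes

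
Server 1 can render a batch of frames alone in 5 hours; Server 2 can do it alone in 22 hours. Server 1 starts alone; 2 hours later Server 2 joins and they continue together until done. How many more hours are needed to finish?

In 2 hours Server 1 does 2/5 of the job, leaving 3/5.
Server 1 and Server 2 together work at 27/110 per hour, so finishing takes 3/5 ÷ 27/110 = 22/9 hours.

22/9 hours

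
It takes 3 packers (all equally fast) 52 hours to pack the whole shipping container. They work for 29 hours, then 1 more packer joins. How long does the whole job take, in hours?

One packer does 1/156 of the job per hour.
After 29 hours with 3 packers, 29/52 is done (23/52 left).
With 4 packers the rate is 4/156 = 1/39, so the rest takes 23/52 ÷ 1/39 = 69/4 hours.
Total = 29 + 69/4 = 185/4 hours.

185/4 hours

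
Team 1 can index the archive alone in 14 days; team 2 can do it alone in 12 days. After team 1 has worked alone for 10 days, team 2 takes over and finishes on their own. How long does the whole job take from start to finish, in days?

In 10 days team 1 does 10/14 = 5/7 of the job, leaving 2/7.
Team 2 works at 1/12 per day, so finishing takes 2/7 ÷ 1/12 = 24/7 days.
Total time = 10 + 24/7 = 94/7 days.

94/7 days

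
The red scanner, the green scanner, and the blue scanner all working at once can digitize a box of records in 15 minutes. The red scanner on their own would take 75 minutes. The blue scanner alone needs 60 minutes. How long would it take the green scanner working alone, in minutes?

300/11 minutes

Combined rate is 1/15 per minute.
Known contribution: 1/75 + 1/60 = (4 + 5)/300 = 9/300 = 3/100 per minute.
So the green scanner's rate is 1/15 − 3/100 = 11/300, meaning 300/11 minutes alone.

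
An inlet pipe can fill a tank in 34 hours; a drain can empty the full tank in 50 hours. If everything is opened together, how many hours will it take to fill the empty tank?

Net rate = 1/34 − 1/50 = (25 − 17)/850 = 8/850 = 4/425 per hour.
Filling time = 1 ÷ (4/425) = 425/4 hours.

425/4 hours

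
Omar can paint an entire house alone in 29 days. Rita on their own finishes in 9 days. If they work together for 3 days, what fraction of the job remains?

Combined rate: 1/29 + 1/9 = (9 + 29)/261 = 38/261 per day.
In 3 days they complete 3·38/261 = 38/87 of the job.
So 49/87 remains.

49/87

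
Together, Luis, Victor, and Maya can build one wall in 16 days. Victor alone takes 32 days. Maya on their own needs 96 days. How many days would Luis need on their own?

Combined rate is 1/16 per day.
Known contribution: 1/32 + 1/96 = (3 + 1)/96 = 4/96 = 1/24 per day.
So Luis's rate is 1/16 − 1/24 = 1/48, meaning 48 days alone.

48 days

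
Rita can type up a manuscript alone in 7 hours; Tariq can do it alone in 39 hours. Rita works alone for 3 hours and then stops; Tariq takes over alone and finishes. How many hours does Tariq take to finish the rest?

In 3 hours Rita does 3/7 of the job, leaving 4/7.
Tariq works at 1/39 per hour, so finishing takes 4/7 ÷ 1/39 = 156/7 hours.

156/7 hours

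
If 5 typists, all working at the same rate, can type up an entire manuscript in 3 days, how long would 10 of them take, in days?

3/2 days

Total work is 5·3 = 15 typist-days.
With 10 typists: 15/10 = 3/2 days.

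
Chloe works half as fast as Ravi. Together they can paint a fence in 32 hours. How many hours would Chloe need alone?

96 hours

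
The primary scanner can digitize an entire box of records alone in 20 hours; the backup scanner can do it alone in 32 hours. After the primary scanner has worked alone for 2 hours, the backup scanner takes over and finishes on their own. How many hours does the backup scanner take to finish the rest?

In 2 hours the primary scanner does 2/20 = 1/10 of the job, leaving 9/10.
The backup scanner works at 1/32 per hour, so finishing takes 9/10 ÷ 1/32 = 144/5 hours.

144/5 hours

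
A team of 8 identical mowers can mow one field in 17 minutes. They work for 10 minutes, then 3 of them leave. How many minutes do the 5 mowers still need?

56/5 minutes

One mower does 1/136 of the job per minute.
After 10 minutes with 8 mowers, 10/17 is done (7/17 left).
With 5 mowers the rate is 5/136, so the rest takes 7/17 ÷ 5/136 = 56/5 minutes.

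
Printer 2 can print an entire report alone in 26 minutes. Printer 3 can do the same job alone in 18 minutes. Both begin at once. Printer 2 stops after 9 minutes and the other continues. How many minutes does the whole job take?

In the first 9 minutes the combined rate is 11/117, so 11/13 of the job is done, leaving 2/13.
After Printer 2 leaves the rate is 1/18 per minute; the remaining 2/13 takes 36/13 minutes.
Total = 9 + 36/13 = 153/13 minutes.

153/13 minutes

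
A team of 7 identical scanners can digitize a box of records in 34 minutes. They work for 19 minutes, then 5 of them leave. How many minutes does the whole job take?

One scanner does 1/238 of the job per minute.
After 19 minutes with 7 scanners, 19/34 is done (15/34 left).
With 2 scanners the rate is 2/238 = 1/119, so the rest takes 15/34 ÷ 1/119 = 105/2 minutes.
Total = 19 + 105/2 = 143/2 minutes.

143/2 minutes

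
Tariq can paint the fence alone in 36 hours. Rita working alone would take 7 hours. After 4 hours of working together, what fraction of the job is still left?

20/63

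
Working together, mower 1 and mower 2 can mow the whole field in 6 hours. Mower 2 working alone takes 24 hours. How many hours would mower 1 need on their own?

8 hours

Combined rate is 1/6 per hour.
Known contribution: 1/24 per hour.
So mower 1's rate is 1/6 − 1/24 = 1/8, meaning 8 hours alone.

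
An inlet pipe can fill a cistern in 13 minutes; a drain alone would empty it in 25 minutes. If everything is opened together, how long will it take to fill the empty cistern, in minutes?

325/12 minutes

Net rate = 1/13 − 1/25 = (25 − 13)/325 = 12/325 per minute.
Filling time = 1 ÷ (12/325) = 325/12 minutes.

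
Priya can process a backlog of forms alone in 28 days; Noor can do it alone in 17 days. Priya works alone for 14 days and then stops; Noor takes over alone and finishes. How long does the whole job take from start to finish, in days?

In 14 days Priya does 14/28 = 1/2 of the job, leaving 1/2.
Noor works at 1/17 per day, so finishing takes 1/2 ÷ 1/17 = 17/2 days.
Total time = 14 + 17/2 = 45/2 days.

45/2 days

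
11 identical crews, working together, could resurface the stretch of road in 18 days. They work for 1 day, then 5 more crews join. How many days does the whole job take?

One crew does 1/198 of the job per day.
After 1 day with 11 crews, 1/18 is done (17/18 left).
With 16 crews the rate is 16/198 = 8/99, so the rest takes 17/18 ÷ 8/99 = 187/16 days.
Total = 1 + 187/16 = 203/16 days.

203/16 days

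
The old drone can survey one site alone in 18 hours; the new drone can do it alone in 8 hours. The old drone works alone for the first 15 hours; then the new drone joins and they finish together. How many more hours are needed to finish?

12/13 hours

In 15 hours the old drone does 15/18 = 5/6 of the job, leaving 1/6.
The old drone and the new drone together work at 13/72 per hour, so finishing takes 1/6 ÷ 13/72 = 12/13 hours.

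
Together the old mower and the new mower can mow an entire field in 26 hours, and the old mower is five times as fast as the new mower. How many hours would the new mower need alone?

Let the new mower's rate be r; then the old mower's rate is 5r, so together (5 + 1)r = 6r = 1/26.
Thus r = 1/156 per hour.
The new mower alone: 156 hours; the old mower alone: 156/5 hours.

156 hours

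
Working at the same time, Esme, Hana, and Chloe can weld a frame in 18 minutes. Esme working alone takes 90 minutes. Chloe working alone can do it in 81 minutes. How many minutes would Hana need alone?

Combined rate is 1/18 per minute.
Known contribution: 1/90 + 1/81 = (9 + 10)/810 = 19/810 per minute.
So Hana's rate is 1/18 − 19/810 = 13/405, meaning 405/13 minutes alone.

405/13 minutes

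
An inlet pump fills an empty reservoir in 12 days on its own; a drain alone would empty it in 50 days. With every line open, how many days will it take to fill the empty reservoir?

Net rate = 1/12 − 1/50 = (25 − 6)/300 = 19/300 per day.
Filling time = 1 ÷ (19/300) = 300/19 days.

300/19 days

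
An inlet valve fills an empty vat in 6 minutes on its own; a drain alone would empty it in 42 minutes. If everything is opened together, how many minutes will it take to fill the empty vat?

Net rate = 1/6 − 1/42 = (7 − 1)/42 = 6/42 = 1/7 per minute.
Filling time = 1 ÷ (1/7) = 7 minutes.

7 minutes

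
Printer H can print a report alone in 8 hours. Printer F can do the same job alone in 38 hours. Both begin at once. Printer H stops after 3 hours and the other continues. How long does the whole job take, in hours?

95/4 hours

In the first 3 hours the combined rate is 23/152, so 69/152 of the job is done, leaving 83/152.
After Printer H leaves the rate is 1/38 per hour; the remaining 83/152 takes 83/4 hours.
Total = 3 + 83/4 = 95/4 hours.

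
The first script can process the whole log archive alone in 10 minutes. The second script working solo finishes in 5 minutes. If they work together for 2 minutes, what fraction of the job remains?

Combined rate: 1/10 + 1/5 = (1 + 2)/10 = 3/10 per minute.
In 2 minutes they complete 2·3/10 = 3/5 of the job.
So 2/5 remains.

2/5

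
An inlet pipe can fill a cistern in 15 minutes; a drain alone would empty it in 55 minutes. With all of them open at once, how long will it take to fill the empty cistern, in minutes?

165/8 minutes

Net rate = 1/15 − 1/55 = (11 − 3)/165 = 8/165 per minute.
Filling time = 1 ÷ (8/165) = 165/8 minutes.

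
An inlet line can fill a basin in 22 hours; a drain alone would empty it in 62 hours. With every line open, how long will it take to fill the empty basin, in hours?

Net rate = 1/22 − 1/62 = (31 − 11)/682 = 20/682 = 10/341 per hour.
Filling time = 1 ÷ (10/341) = 341/10 hours.

341/10 hours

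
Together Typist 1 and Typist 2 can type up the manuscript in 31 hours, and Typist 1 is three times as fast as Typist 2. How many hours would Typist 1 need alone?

Let Typist 2's rate be r; then Typist 1's rate is 3r, so together (3 + 1)r = 4r = 1/31.
Thus r = 1/124 per hour.
Typist 2 alone: 124 hours; Typist 1 alone: 124/3 hours.

124/3 hours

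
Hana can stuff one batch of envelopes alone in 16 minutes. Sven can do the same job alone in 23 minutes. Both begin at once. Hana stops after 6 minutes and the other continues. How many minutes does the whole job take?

115/8 minutes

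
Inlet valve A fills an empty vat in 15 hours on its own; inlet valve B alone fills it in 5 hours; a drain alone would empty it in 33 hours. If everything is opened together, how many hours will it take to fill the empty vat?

55/13 hours

Net rate = 1/15 + 1/5 − 1/33 = (11 + 33 − 5)/165 = 39/165 = 13/55 per hour.
Filling time = 1 ÷ (13/55) = 55/13 hours.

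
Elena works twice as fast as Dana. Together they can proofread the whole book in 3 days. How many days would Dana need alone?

9 days

Let Dana's rate be r; then Elena's rate is 2r, so together (2 + 1)r = 3r = 1/3.
Thus r = 1/9 per day.
Dana alone: 9 days; Elena alone: 9/2 days.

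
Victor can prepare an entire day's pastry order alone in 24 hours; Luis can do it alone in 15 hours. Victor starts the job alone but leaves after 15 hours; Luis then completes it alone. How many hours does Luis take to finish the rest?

45/8 hours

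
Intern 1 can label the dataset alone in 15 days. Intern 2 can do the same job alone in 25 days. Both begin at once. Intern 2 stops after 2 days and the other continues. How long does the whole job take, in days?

69/5 days

In the first 2 days the combined rate is 8/75, so 16/75 of the job is done, leaving 59/75.
After Intern 2 leaves the rate is 1/15 per day; the remaining 59/75 takes 59/5 days.
Total = 2 + 59/5 = 69/5 days.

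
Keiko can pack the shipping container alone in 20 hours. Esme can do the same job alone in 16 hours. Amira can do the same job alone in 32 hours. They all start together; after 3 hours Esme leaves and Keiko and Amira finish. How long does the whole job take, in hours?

10 hours

In the first 3 hours the combined rate is 23/160, so 69/160 of the job is done, leaving 91/160.
After Esme leaves the rate is 13/160 per hour; the remaining 91/160 takes 7 hours.
Total = 3 + 7 = 10 hours.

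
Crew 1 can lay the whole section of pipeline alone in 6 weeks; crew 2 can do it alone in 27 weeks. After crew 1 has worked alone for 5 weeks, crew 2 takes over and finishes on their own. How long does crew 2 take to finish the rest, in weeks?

In 5 weeks crew 1 does 5/6 of the job, leaving 1/6.
Crew 2 works at 1/27 per week, so finishing takes 1/6 ÷ 1/27 = 9/2 weeks.

9/2 weeks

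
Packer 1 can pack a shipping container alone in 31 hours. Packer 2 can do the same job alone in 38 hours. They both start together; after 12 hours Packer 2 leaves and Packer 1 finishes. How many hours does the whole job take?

In the first 12 hours the combined rate is 69/1178, so 414/589 of the job is done, leaving 175/589.
After Packer 2 leaves the rate is 1/31 per hour; the remaining 175/589 takes 175/19 hours.
Total = 12 + 175/19 = 403/19 hours.

403/19 hours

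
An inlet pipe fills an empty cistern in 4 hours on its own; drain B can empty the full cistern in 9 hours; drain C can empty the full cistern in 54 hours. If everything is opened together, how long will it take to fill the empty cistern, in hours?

Net rate = 1/4 − 1/9 − 1/54 = (27 − 12 − 2)/108 = 13/108 per hour.
Filling time = 1 ÷ (13/108) = 108/13 hours.

108/13 hours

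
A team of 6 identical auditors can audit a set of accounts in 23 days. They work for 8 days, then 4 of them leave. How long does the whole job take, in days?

53 days

One auditor does 1/138 of the job per day.
After 8 days with 6 auditors, 8/23 is done (15/23 left).
With 2 auditors the rate is 2/138 = 1/69, so the rest takes 15/23 ÷ 1/69 = 45 days.
Total = 8 + 45 = 53 days.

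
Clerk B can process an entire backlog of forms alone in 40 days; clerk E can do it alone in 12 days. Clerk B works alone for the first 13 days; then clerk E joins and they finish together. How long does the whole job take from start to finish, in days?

In 13 days clerk B does 13/40 of the job, leaving 27/40.
Clerk B and clerk E together work at 13/120 per day, so finishing takes 27/40 ÷ 13/120 = 81/13 days.
Total time = 13 + 81/13 = 250/13 days.

250/13 days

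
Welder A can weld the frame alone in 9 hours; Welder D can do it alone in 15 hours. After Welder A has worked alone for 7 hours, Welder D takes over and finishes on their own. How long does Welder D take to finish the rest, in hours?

In 7 hours Welder A does 7/9 of the job, leaving 2/9.
Welder D works at 1/15 per hour, so finishing takes 2/9 ÷ 1/15 = 10/3 hours.

10/3 hours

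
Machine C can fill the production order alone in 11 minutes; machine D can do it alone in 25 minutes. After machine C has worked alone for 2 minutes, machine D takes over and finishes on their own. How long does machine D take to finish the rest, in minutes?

225/11 minutes

In 2 minutes machine C does 2/11 of the job, leaving 9/11.
Machine D works at 1/25 per minute, so finishing takes 9/11 ÷ 1/25 = 225/11 minutes.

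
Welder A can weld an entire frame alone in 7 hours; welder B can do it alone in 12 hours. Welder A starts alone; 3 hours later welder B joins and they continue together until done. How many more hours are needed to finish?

In 3 hours welder A does 3/7 of the job, leaving 4/7.
Welder A and welder B together work at 19/84 per hour, so finishing takes 4/7 ÷ 19/84 = 48/19 hours.

48/19 hours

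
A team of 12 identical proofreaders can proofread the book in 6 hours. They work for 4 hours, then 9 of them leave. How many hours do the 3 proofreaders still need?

8 hours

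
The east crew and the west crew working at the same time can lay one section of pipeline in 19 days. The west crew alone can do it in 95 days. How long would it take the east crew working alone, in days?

Combined rate is 1/19 per day.
Known contribution: 1/95 per day.
So the east crew's rate is 1/19 − 1/95 = 4/95, meaning 95/4 days alone.

95/4 days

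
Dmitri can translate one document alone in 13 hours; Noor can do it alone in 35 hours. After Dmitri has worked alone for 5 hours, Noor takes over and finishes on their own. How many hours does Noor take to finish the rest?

In 5 hours Dmitri does 5/13 of the job, leaving 8/13.
Noor works at 1/35 per hour, so finishing takes 8/13 ÷ 1/35 = 280/13 hours.

280/13 hours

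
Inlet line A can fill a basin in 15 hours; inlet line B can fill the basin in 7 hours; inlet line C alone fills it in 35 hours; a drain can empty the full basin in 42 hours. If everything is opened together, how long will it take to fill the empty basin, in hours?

14/3 hours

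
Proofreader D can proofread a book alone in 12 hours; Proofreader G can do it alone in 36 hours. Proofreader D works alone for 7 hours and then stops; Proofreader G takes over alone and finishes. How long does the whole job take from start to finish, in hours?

22 hours

In 7 hours Proofreader D does 7/12 of the job, leaving 5/12.
Proofreader G works at 1/36 per hour, so finishing takes 5/12 ÷ 1/36 = 15 hours.
Total time = 7 + 15 = 22 hours.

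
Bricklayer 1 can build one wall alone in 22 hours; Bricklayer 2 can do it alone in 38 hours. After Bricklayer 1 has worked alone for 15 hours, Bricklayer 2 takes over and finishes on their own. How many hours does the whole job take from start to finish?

298/11 hours

In 15 hours Bricklayer 1 does 15/22 of the job, leaving 7/22.
Bricklayer 2 works at 1/38 per hour, so finishing takes 7/22 ÷ 1/38 = 133/11 hours.
Total time = 15 + 133/11 = 298/11 hours.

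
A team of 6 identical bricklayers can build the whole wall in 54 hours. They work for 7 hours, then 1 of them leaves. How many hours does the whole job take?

One bricklayer does 1/324 of the job per hour.
After 7 hours with 6 bricklayers, 7/54 is done (47/54 left).
With 5 bricklayers the rate is 5/324, so the rest takes 47/54 ÷ 5/324 = 282/5 hours.
Total = 7 + 282/5 = 317/5 hours.

317/5 hours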